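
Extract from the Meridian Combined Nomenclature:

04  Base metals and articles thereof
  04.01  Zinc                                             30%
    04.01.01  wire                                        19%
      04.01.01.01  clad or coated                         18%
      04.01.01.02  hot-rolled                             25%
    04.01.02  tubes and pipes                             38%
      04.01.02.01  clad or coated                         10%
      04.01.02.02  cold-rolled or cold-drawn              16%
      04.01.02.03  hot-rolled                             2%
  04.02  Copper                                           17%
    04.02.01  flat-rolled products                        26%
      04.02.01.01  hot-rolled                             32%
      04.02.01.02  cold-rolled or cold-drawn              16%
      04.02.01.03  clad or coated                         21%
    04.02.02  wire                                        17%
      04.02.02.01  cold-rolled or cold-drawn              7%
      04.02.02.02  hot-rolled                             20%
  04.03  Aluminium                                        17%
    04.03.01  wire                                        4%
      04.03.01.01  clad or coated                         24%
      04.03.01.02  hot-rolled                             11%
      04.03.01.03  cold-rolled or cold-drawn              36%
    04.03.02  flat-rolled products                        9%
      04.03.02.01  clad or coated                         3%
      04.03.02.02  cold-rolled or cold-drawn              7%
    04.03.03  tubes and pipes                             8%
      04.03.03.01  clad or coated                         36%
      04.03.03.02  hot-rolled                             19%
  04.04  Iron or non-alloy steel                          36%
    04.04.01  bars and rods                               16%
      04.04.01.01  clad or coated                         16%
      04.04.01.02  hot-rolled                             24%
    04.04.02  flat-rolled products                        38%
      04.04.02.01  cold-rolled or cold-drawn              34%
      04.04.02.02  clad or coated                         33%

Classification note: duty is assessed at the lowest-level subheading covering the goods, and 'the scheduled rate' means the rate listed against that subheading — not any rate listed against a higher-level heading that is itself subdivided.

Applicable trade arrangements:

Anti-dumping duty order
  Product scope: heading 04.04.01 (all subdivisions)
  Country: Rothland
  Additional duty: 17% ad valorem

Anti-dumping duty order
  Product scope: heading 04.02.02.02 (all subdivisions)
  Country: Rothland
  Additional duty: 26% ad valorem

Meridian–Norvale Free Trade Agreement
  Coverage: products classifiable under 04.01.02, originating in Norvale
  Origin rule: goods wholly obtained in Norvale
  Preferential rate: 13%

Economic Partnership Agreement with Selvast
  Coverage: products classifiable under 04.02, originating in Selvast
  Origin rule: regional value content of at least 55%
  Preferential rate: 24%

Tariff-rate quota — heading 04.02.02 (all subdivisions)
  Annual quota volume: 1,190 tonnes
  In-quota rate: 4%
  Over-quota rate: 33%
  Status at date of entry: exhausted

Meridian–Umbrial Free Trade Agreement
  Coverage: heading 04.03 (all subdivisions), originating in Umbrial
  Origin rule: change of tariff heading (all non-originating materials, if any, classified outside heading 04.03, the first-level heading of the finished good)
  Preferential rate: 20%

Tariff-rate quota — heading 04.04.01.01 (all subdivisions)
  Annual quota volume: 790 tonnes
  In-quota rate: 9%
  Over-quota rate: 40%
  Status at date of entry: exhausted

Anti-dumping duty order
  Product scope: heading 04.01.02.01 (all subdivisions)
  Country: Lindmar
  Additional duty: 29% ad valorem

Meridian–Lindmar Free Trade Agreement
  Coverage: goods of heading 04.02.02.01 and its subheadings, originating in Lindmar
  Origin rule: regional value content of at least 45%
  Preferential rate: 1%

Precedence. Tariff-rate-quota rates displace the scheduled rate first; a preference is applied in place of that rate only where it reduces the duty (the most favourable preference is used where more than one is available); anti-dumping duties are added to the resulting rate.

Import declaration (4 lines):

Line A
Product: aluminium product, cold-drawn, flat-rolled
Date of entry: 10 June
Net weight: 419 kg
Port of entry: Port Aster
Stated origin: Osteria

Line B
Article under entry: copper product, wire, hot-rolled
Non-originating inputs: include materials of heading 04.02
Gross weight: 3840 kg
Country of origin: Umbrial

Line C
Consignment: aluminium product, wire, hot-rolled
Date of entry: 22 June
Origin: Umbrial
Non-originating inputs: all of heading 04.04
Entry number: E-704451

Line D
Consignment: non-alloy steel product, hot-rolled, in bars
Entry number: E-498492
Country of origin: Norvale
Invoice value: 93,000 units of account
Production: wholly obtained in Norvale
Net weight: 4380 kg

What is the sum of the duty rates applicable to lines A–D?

Line A: aluminium → 04.03; flat-rolled → 04.03.02; cold-drawn → 04.03.02.02. Scheduled 7%. No special measure applies. → 7%.
Line B: copper → 04.02; wire → 04.02.02; hot-rolled → 04.02.02.02. Scheduled 20%. quota on 04.02.02 exhausted → over-quota 33%; Umbrial agreement on 04.03: 04.02.02.02 not covered. → 33%.
Line C: aluminium → 04.03; wire → 04.03.01; hot-rolled → 04.03.01.02. Scheduled 11%. Umbrial agreement on 04.03: CTH met → 20% available; preference 20% not lower than 11% → no reduction. → 11%.
Line D: non-alloy steel → 04.04; in bars → 04.04.01; hot-rolled → 04.04.01.02. Scheduled 24%. Norvale agreement on 04.01.02: 04.04.01.02 not covered. → 24%.
Sum: 7% + 33% + 11% + 24% = 75%.

75%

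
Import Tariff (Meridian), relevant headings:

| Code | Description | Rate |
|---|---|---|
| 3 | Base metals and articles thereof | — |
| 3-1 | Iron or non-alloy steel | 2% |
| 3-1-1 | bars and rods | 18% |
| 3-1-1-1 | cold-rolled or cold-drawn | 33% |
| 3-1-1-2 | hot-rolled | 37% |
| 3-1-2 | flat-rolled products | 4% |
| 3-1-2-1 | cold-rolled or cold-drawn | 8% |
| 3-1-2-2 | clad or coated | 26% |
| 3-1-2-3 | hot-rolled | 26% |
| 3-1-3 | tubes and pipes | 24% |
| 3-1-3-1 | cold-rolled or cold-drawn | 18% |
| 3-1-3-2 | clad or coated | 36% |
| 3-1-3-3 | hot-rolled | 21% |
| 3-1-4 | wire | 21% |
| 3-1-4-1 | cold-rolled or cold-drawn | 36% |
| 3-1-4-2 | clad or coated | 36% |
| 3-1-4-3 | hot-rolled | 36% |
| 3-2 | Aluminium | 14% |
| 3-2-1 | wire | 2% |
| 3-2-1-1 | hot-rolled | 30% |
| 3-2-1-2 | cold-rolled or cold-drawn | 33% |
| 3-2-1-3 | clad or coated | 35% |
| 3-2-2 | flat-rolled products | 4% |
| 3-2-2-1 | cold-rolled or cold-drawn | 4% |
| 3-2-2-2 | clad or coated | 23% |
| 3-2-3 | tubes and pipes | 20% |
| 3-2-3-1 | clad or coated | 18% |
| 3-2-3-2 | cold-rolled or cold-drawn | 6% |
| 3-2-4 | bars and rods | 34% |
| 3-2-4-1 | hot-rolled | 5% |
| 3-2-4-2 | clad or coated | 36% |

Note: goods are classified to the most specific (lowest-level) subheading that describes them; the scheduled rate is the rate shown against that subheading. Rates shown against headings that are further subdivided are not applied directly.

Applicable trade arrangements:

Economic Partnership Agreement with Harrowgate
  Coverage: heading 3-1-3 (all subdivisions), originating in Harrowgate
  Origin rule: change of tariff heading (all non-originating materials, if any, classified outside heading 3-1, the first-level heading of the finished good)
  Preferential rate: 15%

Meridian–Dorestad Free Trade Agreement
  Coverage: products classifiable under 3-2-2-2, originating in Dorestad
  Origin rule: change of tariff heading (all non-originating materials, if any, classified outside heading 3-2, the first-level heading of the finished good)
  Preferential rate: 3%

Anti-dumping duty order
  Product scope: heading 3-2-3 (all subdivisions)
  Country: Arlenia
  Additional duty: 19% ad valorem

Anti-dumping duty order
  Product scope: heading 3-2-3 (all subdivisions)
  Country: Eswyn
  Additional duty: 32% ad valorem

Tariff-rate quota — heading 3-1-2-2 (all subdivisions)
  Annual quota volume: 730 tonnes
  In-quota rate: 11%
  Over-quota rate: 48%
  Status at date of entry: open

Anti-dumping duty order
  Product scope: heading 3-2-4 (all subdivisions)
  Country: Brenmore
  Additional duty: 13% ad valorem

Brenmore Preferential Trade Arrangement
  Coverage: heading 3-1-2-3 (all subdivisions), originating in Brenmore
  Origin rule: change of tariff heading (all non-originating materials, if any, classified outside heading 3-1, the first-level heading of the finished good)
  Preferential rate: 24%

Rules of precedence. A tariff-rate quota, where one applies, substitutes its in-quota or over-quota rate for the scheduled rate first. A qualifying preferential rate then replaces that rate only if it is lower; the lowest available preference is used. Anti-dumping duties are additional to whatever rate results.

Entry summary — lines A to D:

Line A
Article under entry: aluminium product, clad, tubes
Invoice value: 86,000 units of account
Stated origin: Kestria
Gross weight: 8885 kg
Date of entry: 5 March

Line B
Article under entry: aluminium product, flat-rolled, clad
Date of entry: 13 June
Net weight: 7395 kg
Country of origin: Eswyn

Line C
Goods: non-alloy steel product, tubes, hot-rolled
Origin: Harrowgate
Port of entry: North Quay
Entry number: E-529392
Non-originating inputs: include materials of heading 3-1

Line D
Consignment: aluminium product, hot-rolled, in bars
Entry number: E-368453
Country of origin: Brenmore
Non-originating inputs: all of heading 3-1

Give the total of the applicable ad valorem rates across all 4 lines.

80%

Line A: aluminium → 3-2; tubes → 3-2-3; clad → 3-2-3-1. Scheduled 18%. No special measure applies. → 18%.
Line B: aluminium → 3-2; flat-rolled → 3-2-2; clad → 3-2-2-2. Scheduled 23%. No special measure applies. → 23%.
Line C: non-alloy steel → 3-1; tubes → 3-1-3; hot-rolled → 3-1-3-3. Scheduled 21%. Harrowgate agreement on 3-1-3: CTH not met. → 21%.
Line D: aluminium → 3-2; in bars → 3-2-4; hot-rolled → 3-2-4-1. Scheduled 5%. Brenmore agreement on 3-1-2-3: 3-2-4-1 not covered; anti-dumping (Brenmore, 3-2-4): +13%; total 5% + 13% = 18%. → 18%.
Sum: 18% + 23% + 21% + 18% = 80%.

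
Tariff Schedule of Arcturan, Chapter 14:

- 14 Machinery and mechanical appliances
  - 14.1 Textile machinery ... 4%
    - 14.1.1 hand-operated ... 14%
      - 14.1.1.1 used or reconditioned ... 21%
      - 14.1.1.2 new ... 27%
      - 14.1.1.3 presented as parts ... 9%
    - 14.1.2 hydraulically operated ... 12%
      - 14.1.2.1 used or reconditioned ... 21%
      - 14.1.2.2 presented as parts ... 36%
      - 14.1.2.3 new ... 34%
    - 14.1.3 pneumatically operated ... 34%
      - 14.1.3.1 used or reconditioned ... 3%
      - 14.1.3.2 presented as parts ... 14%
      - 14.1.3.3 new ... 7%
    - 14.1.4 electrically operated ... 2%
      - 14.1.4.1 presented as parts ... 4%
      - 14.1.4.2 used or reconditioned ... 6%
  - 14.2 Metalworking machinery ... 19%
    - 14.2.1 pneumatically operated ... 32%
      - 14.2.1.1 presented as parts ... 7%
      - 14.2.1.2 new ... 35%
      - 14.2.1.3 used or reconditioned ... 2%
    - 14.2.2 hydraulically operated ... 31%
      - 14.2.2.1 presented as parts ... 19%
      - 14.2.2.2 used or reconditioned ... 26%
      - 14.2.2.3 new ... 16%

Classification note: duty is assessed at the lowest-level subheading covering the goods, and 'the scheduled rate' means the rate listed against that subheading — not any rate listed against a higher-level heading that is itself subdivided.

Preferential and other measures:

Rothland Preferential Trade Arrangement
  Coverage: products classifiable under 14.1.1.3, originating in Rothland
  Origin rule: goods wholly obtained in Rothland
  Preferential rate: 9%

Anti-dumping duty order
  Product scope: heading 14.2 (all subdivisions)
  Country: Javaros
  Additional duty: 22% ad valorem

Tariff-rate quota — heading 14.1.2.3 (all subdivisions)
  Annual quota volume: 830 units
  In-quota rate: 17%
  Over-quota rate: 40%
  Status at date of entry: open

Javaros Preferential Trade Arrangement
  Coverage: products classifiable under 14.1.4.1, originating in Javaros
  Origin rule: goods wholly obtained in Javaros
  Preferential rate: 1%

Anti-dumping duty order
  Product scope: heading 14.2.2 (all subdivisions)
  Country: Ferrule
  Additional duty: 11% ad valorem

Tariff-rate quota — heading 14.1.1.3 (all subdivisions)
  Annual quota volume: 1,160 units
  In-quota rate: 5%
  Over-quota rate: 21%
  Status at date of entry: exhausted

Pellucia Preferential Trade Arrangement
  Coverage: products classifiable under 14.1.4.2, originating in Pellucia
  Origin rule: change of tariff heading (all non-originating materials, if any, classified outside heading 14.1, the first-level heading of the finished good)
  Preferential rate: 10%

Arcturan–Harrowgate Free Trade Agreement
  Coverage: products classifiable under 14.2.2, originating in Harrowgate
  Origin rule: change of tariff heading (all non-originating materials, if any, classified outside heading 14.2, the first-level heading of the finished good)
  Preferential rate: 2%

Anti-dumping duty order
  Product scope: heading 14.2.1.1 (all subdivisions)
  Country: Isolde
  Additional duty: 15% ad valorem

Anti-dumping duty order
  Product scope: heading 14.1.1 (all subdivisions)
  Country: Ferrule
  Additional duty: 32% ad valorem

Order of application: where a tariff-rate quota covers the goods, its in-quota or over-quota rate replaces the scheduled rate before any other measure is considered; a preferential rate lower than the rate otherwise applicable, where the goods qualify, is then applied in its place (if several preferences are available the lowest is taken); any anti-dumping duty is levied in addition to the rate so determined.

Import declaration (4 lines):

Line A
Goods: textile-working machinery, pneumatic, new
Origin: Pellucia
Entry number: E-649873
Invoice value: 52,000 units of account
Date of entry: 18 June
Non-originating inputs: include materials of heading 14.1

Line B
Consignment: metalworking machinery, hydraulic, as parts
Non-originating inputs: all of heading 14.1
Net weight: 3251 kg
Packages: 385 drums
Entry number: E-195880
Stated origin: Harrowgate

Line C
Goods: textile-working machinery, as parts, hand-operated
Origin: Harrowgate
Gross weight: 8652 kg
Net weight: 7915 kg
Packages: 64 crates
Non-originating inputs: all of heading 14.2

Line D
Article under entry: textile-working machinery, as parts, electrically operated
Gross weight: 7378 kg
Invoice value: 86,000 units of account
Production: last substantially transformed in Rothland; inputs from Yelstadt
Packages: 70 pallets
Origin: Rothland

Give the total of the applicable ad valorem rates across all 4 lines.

Line A: textile-working → 14.1; pneumatic → 14.1.3; new → 14.1.3.3. Scheduled 7%. Pellucia agreement on 14.1.4.2: 14.1.3.3 not covered. → 7%.
Line B: metalworking → 14.2; hydraulic → 14.2.2; as parts → 14.2.2.1. Scheduled 19%. Harrowgate agreement on 14.2.2: CTH met → 2% available; preferential 2%. → 2%.
Line C: textile-working → 14.1; hand-operated → 14.1.1; as parts → 14.1.1.3. Scheduled 9%. quota on 14.1.1.3 exhausted → over-quota 21%; Harrowgate agreement on 14.2.2: 14.1.1.3 not covered. → 21%.
Line D: textile-working → 14.1; electrically operated → 14.1.4; as parts → 14.1.4.1. Scheduled 4%. Rothland agreement on 14.1.1.3: 14.1.4.1 not covered. → 4%.
Sum: 7% + 2% + 21% + 4% = 34%.

34%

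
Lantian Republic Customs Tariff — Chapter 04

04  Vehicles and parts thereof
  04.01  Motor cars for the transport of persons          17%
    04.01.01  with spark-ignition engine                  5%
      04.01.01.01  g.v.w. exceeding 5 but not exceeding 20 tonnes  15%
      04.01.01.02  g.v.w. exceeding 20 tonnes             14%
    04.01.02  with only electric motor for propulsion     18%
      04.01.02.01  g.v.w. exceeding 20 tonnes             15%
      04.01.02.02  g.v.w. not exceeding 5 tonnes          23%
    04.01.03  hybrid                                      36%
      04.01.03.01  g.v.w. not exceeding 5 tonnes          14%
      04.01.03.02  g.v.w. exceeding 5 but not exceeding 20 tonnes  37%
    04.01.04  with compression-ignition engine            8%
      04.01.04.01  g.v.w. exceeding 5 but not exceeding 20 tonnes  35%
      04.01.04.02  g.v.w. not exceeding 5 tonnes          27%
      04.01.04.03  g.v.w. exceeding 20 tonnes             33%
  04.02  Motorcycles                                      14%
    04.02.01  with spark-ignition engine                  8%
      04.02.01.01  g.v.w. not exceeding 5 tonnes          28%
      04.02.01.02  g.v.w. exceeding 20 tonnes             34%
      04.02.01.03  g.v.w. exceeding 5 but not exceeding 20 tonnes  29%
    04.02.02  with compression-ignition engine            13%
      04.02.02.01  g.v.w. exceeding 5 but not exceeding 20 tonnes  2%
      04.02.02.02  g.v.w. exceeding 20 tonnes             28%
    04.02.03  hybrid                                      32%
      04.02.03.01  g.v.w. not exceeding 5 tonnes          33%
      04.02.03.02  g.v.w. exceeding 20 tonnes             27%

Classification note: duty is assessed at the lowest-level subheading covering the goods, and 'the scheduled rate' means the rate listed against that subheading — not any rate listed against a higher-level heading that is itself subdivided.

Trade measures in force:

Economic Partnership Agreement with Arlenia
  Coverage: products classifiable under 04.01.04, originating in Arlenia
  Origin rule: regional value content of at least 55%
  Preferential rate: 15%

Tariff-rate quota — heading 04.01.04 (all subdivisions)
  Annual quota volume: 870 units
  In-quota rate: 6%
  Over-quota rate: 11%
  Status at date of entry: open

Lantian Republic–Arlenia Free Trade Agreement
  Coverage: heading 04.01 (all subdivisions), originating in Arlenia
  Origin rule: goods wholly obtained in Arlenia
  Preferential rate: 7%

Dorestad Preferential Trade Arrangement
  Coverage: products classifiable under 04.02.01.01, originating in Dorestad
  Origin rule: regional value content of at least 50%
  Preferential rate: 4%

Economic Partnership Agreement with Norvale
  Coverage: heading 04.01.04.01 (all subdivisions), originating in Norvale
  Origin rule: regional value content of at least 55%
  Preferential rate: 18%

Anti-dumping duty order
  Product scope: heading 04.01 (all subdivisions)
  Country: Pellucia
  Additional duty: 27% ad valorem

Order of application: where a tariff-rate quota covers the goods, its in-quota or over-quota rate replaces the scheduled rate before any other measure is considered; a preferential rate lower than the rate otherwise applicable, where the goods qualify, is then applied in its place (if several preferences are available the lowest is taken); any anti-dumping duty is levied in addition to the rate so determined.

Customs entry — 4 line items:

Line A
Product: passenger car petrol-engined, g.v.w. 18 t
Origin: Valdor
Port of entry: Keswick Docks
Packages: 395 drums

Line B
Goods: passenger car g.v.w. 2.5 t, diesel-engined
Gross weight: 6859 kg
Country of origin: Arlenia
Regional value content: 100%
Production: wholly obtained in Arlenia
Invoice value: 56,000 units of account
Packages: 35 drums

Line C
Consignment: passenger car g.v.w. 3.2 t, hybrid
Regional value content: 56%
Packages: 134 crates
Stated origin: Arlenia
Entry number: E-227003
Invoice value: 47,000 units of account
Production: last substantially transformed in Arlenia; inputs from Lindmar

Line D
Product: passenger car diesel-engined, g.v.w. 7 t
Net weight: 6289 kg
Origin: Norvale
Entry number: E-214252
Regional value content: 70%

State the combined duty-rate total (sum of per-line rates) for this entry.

Line A: passenger car → 04.01; petrol-engined → 04.01.01; g.v.w. 18 t → 04.01.01.01. Scheduled 15%. No special measure applies. → 15%.
Line B: passenger car → 04.01; diesel-engined → 04.01.04; g.v.w. 2.5 t → 04.01.04.02. Scheduled 27%. quota on 04.01.04 open → in-quota 6%; Arlenia agreement on 04.01.04: RVC ≥ 55% → 15% available; Arlenia agreement on 04.01: wholly obtained → 7% available; preference 7% not lower than 6% → no reduction. → 6%.
Line C: passenger car → 04.01; hybrid → 04.01.03; g.v.w. 3.2 t → 04.01.03.01. Scheduled 14%. Arlenia agreement on 04.01.04: 04.01.03.01 not covered; Arlenia agreement on 04.01: not wholly obtained. → 14%.
Line D: passenger car → 04.01; diesel-engined → 04.01.04; g.v.w. 7 t → 04.01.04.01. Scheduled 35%. quota on 04.01.04 open → in-quota 6%; Norvale agreement on 04.01.04.01: RVC ≥ 55% → 18% available; preference 18% not lower than 6% → no reduction. → 6%.
Sum: 15% + 6% + 14% + 6% = 41%.

41%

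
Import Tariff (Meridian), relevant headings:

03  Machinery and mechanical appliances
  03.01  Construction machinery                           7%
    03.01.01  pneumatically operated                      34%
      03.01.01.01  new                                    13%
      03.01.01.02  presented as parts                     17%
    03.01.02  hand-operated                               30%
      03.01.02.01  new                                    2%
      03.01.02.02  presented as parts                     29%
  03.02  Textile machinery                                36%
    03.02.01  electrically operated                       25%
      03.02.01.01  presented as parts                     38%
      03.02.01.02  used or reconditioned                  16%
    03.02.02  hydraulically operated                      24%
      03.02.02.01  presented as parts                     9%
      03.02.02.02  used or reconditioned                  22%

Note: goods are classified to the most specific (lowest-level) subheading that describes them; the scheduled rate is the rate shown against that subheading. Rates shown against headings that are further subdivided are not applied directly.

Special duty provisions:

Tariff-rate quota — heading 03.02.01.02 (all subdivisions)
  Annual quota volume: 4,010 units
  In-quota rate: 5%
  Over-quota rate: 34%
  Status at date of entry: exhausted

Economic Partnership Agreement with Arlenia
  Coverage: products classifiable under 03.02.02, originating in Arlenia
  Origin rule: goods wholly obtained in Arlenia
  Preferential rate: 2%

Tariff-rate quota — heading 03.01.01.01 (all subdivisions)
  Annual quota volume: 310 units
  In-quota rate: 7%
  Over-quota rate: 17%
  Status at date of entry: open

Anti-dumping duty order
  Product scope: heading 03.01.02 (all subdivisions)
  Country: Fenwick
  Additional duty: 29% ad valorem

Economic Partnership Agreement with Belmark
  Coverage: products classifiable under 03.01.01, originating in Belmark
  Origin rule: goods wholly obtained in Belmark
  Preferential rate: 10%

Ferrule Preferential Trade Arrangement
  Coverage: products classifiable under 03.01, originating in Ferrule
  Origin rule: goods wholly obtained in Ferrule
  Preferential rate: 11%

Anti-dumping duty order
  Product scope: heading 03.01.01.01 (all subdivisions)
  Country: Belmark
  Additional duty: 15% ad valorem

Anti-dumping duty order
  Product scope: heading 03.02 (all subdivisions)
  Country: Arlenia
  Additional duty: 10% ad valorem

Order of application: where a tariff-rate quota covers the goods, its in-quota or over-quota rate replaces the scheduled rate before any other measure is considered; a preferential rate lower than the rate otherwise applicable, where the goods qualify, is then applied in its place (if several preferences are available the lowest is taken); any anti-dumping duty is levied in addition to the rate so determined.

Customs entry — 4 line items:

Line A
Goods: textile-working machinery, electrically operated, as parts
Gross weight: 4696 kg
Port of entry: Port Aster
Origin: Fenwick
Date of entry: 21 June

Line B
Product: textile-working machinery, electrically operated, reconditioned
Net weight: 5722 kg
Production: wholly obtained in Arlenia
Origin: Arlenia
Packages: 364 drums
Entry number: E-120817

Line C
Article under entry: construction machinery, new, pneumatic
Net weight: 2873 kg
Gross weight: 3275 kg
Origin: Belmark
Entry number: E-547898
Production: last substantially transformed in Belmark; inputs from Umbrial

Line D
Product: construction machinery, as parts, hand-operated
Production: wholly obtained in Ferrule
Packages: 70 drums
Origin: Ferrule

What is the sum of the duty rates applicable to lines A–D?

115%

Line A: textile-working → 03.02; electrically operated → 03.02.01; as parts → 03.02.01.01. Scheduled 38%. No special measure applies. → 38%.
Line B: textile-working → 03.02; electrically operated → 03.02.01; reconditioned → 03.02.01.02. Scheduled 16%. quota on 03.02.01.02 exhausted → over-quota 34%; Arlenia agreement on 03.02.02: 03.02.01.02 not covered; anti-dumping (Arlenia, 03.02): +10%; total 34% + 10% = 44%. → 44%.
Line C: construction → 03.01; pneumatic → 03.01.01; new → 03.01.01.01. Scheduled 13%. quota on 03.01.01.01 open → in-quota 7%; Belmark agreement on 03.01.01: not wholly obtained; anti-dumping (Belmark, 03.01.01.01): +15%; total 7% + 15% = 22%. → 22%.
Line D: construction → 03.01; hand-operated → 03.01.02; as parts → 03.01.02.02. Scheduled 29%. Ferrule agreement on 03.01: wholly obtained → 11% available; preferential 11%. → 11%.
Sum: 38% + 44% + 22% + 11% = 115%.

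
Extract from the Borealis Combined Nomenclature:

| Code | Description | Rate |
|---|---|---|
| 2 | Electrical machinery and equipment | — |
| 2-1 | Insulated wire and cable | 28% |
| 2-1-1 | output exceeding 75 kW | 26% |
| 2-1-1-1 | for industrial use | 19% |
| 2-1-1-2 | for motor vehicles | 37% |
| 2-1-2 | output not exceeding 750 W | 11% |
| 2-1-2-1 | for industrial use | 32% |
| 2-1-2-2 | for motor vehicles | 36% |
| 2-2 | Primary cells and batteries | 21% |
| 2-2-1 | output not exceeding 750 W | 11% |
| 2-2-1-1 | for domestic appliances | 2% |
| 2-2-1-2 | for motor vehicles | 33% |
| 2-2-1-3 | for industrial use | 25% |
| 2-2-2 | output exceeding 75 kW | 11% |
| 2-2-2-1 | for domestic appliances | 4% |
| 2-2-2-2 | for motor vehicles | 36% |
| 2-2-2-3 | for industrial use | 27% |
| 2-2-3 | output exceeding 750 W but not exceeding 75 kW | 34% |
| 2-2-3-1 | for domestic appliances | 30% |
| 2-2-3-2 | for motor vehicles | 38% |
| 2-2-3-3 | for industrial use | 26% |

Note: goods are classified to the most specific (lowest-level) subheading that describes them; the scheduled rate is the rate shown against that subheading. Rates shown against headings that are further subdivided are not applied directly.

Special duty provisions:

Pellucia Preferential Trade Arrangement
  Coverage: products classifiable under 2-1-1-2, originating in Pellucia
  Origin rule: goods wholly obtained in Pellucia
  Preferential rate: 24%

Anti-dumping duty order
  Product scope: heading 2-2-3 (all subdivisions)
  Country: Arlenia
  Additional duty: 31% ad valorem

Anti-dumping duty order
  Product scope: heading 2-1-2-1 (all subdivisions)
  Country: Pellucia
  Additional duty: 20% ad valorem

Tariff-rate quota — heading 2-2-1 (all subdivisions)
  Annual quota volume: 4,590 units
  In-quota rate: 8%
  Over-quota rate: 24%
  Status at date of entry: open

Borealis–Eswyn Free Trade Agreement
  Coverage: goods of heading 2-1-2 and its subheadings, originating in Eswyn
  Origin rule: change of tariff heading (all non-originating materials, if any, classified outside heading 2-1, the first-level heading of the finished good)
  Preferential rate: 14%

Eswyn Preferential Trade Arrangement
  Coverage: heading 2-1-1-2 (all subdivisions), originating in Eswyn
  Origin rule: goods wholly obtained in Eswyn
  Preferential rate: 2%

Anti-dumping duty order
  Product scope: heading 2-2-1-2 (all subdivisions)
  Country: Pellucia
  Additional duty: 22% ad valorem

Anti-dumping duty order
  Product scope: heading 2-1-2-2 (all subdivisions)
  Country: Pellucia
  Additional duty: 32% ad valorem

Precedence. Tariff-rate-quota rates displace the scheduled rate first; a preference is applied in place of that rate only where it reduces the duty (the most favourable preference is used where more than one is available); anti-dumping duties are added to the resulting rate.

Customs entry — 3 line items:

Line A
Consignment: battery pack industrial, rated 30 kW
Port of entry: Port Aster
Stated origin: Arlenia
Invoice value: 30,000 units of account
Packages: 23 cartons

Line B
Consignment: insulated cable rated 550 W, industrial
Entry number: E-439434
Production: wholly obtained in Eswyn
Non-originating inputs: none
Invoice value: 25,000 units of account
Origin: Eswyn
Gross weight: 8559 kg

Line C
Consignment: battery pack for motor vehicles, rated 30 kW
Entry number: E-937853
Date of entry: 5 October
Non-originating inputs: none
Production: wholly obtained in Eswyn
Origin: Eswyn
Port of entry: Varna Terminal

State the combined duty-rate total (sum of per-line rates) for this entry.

Line A: battery pack → 2-2; rated 30 kW → 2-2-3; industrial → 2-2-3-3. Scheduled 26%. anti-dumping (Arlenia, 2-2-3): +31%; total 26% + 31% = 57%. → 57%.
Line B: insulated cable → 2-1; rated 550 W → 2-1-2; industrial → 2-1-2-1. Scheduled 32%. Eswyn agreement on 2-1-2: CTH met → 14% available; Eswyn agreement on 2-1-1-2: 2-1-2-1 not covered; preferential 14%. → 14%.
Line C: battery pack → 2-2; rated 30 kW → 2-2-3; for motor vehicles → 2-2-3-2. Scheduled 38%. Eswyn agreement on 2-1-2: 2-2-3-2 not covered; Eswyn agreement on 2-1-1-2: 2-2-3-2 not covered. → 38%.
Sum: 57% + 14% + 38% = 109%.

109%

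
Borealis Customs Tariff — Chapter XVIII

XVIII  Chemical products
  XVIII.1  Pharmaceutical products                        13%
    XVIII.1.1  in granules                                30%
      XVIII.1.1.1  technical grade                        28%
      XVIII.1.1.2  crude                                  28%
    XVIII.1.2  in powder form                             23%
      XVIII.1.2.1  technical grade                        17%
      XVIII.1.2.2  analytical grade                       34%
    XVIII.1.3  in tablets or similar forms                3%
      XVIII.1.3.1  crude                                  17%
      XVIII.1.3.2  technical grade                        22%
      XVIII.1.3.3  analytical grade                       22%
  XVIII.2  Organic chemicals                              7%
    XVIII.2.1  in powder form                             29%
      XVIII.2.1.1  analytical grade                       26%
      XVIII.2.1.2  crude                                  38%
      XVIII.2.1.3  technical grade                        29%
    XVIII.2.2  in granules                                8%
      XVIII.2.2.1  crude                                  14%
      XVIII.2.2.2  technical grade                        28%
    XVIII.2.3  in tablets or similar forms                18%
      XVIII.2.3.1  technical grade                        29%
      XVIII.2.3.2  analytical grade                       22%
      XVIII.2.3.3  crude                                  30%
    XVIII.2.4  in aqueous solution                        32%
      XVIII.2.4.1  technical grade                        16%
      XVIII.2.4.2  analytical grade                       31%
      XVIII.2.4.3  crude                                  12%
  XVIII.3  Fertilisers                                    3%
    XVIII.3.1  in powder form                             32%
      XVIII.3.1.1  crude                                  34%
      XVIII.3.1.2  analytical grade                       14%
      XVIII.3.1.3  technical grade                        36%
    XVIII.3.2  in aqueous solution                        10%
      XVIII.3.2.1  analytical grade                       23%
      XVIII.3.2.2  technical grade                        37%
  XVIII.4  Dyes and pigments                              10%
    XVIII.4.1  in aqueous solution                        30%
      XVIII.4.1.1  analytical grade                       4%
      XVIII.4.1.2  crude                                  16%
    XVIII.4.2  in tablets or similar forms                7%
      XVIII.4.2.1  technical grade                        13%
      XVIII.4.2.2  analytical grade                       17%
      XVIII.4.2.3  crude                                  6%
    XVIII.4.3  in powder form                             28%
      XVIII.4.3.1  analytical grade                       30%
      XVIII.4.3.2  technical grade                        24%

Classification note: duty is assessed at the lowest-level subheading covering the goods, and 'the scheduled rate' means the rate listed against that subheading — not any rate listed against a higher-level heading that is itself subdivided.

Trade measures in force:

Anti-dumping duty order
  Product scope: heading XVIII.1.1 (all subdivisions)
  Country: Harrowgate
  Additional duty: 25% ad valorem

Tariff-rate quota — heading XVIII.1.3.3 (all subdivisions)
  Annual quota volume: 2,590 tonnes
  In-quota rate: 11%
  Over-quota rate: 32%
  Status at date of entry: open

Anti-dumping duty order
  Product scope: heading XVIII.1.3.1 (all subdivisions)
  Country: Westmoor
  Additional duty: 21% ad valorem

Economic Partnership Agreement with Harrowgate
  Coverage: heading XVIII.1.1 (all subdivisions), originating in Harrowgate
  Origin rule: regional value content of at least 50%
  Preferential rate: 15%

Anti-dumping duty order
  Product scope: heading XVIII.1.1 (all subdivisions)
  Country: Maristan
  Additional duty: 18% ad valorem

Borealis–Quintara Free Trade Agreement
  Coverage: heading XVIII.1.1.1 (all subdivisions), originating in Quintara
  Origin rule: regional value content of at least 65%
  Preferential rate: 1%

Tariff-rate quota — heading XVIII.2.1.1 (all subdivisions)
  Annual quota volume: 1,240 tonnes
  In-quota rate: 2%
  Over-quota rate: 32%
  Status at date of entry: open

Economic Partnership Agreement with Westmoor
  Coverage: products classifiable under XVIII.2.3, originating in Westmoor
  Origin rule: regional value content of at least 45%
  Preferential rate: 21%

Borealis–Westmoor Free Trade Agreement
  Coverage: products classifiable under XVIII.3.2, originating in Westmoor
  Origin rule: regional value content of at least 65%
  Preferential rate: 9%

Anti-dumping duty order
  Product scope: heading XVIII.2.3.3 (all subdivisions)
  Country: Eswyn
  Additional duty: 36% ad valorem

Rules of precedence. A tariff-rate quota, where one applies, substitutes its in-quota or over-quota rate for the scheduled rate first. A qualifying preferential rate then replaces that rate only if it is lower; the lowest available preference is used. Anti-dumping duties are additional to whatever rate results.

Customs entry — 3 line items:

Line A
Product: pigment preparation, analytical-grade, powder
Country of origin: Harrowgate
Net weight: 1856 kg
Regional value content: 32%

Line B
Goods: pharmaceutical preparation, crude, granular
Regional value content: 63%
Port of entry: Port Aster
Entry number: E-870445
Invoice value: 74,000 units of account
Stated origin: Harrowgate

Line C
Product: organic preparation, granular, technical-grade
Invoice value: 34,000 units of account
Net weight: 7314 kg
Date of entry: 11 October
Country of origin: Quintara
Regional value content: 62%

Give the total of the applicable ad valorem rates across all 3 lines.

98%

Line A: pigment → XVIII.4; powder → XVIII.4.3; analytical-grade → XVIII.4.3.1. Scheduled 30%. Harrowgate agreement on XVIII.1.1: XVIII.4.3.1 not covered. → 30%.
Line B: pharmaceutical → XVIII.1; granular → XVIII.1.1; crude → XVIII.1.1.2. Scheduled 28%. Harrowgate agreement on XVIII.1.1: RVC ≥ 50% → 15% available; preferential 15%; anti-dumping (Harrowgate, XVIII.1.1): +25%; total 15% + 25% = 40%. → 40%.
Line C: organic → XVIII.2; granular → XVIII.2.2; technical-grade → XVIII.2.2.2. Scheduled 28%. Quintara agreement on XVIII.1.1.1: XVIII.2.2.2 not covered. → 28%.
Sum: 30% + 40% + 28% = 98%.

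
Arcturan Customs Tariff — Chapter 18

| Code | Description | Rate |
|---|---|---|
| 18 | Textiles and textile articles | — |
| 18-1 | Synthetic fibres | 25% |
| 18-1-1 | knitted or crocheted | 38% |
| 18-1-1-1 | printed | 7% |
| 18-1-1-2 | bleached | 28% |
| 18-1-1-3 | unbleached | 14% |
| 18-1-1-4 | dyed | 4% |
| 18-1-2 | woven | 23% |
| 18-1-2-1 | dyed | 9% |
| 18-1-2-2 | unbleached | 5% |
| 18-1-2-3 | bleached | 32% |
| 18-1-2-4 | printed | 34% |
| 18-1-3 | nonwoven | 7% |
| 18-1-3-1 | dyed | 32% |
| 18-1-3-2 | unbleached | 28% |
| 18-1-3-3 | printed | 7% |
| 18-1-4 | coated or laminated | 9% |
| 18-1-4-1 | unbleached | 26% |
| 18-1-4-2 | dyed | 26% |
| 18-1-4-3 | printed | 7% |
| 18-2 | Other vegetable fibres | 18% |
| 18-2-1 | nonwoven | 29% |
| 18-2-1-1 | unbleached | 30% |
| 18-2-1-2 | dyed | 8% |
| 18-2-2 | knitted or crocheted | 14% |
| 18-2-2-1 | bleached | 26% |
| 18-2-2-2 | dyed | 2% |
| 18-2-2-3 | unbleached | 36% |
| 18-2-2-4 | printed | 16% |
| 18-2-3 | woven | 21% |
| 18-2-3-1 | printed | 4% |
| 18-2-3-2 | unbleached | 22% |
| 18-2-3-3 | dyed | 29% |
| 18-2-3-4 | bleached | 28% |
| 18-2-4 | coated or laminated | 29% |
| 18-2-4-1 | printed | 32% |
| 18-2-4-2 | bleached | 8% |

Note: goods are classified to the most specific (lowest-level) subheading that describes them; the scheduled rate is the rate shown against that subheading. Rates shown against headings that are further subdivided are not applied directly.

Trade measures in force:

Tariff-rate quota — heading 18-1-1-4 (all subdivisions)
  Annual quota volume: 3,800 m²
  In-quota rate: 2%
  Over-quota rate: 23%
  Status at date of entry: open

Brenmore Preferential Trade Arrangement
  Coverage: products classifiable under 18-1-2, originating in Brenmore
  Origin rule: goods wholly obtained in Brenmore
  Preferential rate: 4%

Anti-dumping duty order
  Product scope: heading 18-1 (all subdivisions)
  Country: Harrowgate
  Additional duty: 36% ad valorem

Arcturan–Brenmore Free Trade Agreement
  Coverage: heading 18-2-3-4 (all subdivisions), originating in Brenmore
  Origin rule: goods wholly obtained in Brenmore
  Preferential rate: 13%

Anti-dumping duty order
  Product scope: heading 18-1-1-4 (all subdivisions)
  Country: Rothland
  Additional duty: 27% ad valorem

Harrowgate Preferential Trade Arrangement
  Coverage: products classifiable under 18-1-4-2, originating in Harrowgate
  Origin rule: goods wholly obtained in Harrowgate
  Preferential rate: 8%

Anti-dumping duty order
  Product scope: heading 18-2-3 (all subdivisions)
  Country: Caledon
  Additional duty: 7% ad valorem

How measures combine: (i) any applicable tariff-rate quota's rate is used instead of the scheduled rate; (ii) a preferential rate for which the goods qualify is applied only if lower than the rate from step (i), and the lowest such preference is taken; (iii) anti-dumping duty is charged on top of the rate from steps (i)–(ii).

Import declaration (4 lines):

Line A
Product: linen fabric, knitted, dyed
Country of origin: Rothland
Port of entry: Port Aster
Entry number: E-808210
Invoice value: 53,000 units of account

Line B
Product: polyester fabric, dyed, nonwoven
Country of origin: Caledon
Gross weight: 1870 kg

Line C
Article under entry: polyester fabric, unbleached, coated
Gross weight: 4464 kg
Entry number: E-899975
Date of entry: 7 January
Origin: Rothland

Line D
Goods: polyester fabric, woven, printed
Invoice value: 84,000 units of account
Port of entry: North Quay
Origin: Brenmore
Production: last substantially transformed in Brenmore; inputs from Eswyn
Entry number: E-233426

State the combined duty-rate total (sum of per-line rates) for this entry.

Line A: linen → 18-2; knitted → 18-2-2; dyed → 18-2-2-2. Scheduled 2%. No special measure applies. → 2%.
Line B: polyester → 18-1; nonwoven → 18-1-3; dyed → 18-1-3-1. Scheduled 32%. No special measure applies. → 32%.
Line C: polyester → 18-1; coated → 18-1-4; unbleached → 18-1-4-1. Scheduled 26%. No special measure applies. → 26%.
Line D: polyester → 18-1; woven → 18-1-2; printed → 18-1-2-4. Scheduled 34%. Brenmore agreement on 18-1-2: not wholly obtained; Brenmore agreement on 18-2-3-4: 18-1-2-4 not covered. → 34%.
Sum: 2% + 32% + 26% + 34% = 94%.

94%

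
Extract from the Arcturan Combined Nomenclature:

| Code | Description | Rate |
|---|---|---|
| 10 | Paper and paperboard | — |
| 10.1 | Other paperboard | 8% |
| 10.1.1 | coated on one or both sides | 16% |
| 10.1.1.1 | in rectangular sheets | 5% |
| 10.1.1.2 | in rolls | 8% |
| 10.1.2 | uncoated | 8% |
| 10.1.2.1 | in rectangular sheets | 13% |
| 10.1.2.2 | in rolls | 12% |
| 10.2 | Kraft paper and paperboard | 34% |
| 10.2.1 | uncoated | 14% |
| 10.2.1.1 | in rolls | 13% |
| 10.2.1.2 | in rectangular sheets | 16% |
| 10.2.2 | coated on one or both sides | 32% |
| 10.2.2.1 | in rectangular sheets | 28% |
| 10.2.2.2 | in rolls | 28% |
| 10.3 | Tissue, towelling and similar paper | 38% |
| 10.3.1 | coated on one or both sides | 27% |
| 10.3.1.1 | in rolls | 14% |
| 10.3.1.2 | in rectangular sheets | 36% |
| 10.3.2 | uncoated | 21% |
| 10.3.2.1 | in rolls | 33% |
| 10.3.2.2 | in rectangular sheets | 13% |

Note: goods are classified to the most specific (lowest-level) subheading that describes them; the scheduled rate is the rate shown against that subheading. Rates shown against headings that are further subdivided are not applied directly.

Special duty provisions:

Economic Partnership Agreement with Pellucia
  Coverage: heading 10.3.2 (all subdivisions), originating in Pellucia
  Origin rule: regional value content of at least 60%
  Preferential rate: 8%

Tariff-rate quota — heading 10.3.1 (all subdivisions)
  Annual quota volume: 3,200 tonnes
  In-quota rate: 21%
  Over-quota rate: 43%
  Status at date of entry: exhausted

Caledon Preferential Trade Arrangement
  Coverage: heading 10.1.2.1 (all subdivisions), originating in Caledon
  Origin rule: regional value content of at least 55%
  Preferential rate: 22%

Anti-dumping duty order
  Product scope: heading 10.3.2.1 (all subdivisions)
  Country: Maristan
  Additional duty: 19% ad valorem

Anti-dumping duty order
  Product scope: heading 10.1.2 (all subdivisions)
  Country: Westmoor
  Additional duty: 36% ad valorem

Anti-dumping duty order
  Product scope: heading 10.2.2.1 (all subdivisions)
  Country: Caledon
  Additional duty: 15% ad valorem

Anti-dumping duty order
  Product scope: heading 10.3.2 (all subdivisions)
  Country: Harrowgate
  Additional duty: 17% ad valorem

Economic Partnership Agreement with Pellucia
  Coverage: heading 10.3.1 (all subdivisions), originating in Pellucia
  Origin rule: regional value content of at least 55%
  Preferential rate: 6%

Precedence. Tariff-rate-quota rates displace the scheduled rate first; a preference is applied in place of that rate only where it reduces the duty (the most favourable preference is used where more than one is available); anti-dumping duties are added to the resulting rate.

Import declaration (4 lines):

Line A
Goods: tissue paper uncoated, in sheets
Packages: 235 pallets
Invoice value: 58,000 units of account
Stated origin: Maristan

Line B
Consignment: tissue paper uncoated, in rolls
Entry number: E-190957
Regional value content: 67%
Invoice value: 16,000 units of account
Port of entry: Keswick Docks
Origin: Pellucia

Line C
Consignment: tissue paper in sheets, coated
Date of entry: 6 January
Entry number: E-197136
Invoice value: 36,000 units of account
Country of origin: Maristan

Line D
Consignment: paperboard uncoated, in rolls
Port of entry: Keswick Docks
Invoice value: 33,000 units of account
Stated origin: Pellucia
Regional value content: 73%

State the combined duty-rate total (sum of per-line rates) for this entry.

76%

Line A: tissue paper → 10.3; uncoated → 10.3.2; in sheets → 10.3.2.2. Scheduled 13%. No special measure applies. → 13%.
Line B: tissue paper → 10.3; uncoated → 10.3.2; in rolls → 10.3.2.1. Scheduled 33%. Pellucia agreement on 10.3.2: RVC ≥ 60% → 8% available; Pellucia agreement on 10.3.1: 10.3.2.1 not covered; preferential 8%. → 8%.
Line C: tissue paper → 10.3; coated → 10.3.1; in sheets → 10.3.1.2. Scheduled 36%. quota on 10.3.1 exhausted → over-quota 43%. → 43%.
Line D: paperboard → 10.1; uncoated → 10.1.2; in rolls → 10.1.2.2. Scheduled 12%. Pellucia agreement on 10.3.2: 10.1.2.2 not covered; Pellucia agreement on 10.3.1: 10.1.2.2 not covered. → 12%.
Sum: 13% + 8% + 43% + 12% = 76%.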